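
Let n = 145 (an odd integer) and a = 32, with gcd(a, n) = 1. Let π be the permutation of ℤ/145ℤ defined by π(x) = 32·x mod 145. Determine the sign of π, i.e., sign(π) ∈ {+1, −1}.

Trace 127: π^k(127) = [127, 4, 128, 36, 137, 34, 73] for k=0..6.
Decompose π into cycles: lengths [28, 28, 28, 28, 28, 4, 1] (7 cycles, including the fixed point 0).
n − c = 145 − 7 = 138; sign = (−1)^138 = +1.
Check: (32/145) = +1 by Zolotarev.

+1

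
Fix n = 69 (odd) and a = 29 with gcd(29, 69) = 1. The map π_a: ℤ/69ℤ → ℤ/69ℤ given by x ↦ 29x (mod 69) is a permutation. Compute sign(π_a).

Trace 25: π^k(25) = [25, 35, 49, 41, 16, 50, 1] for k=0..6.
Cycle type of π: 22×2 + 11×2 + 2 + 1; total 6 cycles.
n − c = 69 − 6 = 63; sign = (−1)^63 = -1.
The Jacobi symbol (29|69) = -1 (Zolotarev) agrees.

-1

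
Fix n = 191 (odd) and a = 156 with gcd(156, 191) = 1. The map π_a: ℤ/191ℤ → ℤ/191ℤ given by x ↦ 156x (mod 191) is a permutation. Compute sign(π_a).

Orbit of 138 under x↦156x: [138, 136, 15, 48, 39, 163, 25]… (length divides ord_191(156)).
Decompose π into cycles: lengths [95, 95, 1] (3 cycles, including the fixed point 0).
191 − 3 = 188 transpositions; sign(π) = (−1)^188 = +1.

+1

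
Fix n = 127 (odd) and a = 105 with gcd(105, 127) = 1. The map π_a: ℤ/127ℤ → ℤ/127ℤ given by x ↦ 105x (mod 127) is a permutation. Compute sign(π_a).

Orbit of 68 under x↦105x: [68, 28, 19, 90, 52, 126, 22]… (length divides ord_127(105)).
Cycle lengths of π_105 on ℤ/127ℤ: [18, 18, 18, 18, 18, 18, 18, 1]; 8 cycles in total.
127 − 8 = 119 transpositions; sign(π) = (−1)^119 = -1.
(105|127)_J = -1 (Zolotarev's lemma cross-check).

-1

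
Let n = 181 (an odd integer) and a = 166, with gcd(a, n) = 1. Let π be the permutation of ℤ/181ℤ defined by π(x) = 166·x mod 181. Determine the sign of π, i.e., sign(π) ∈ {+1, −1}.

Trace 43: π^k(43) = [43, 79, 82, 37, 169, 180, 15] for k=0..6.
Cycle lengths of π_166 on ℤ/181ℤ: [90, 90, 1]; 3 cycles in total.
sign(π) = (−1)^{n − #cycles} = (−1)^{181−3} = (−1)^178 = +1.
Check: (166/181) = +1 by Zolotarev.

+1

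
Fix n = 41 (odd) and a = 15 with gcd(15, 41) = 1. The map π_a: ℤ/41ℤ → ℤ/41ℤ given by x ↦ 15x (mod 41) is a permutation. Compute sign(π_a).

Orbit of 31 under x↦15x: [31, 14, 5, 34, 18, 24, 32]… (length divides ord_41(15)).
Cycle type of π: 40 + 1; total 2 cycles.
n − c = 41 − 2 = 39; sign = (−1)^39 = -1.
Check: (15/41) = -1 by Zolotarev.

-1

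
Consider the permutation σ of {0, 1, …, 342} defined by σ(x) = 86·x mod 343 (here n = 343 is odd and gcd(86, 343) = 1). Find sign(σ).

Start at x=141: 141 → 121 → 116 → 29 → 93 → 109 → 113 → … (one orbit).
Cycle lengths of π_86 on ℤ/343ℤ: [147, 147, 21, 21, 3, 3, 1]; 7 cycles in total.
n − c = 343 − 7 = 336; sign = (−1)^336 = +1.

+1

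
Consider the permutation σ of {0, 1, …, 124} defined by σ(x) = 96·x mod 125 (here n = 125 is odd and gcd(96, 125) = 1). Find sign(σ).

Orbit of 61 under x↦96x: [61, 106, 51, 21, 16, 36, 81]… (length divides ord_125(96)).
π_96 has 13 disjoint cycles with lengths [25, 25, 25, 25, 5, 5, 5, 5, 1, 1, 1, 1, 1] on {0,…,124}.
n − c = 125 − 13 = 112; sign = (−1)^112 = +1.
(96|125)_J = +1 (Zolotarev's lemma cross-check).

+1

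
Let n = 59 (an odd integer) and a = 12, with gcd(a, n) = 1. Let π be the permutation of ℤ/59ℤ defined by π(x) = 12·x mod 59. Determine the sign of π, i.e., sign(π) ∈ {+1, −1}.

+1

Orbit of 12 under x↦12x: [12, 26, 17, 27, 29, 53, 46]… (length divides ord_59(12)).
3 cycles of lengths [29, 29, 1].
59 − 3 = 56 transpositions; sign(π) = (−1)^56 = +1.
Via Zolotarev, sign(π_{12}) = (12|59) = +1.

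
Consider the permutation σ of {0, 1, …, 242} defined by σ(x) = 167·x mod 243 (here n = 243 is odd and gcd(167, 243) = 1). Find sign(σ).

Orbit of 125 under x↦167x: [125, 220, 47, 73, 41, 43, 134]… (length divides ord_243(167)).
The orbit structure of x ↦ 167x mod 243: 6 orbits of sizes [162, 54, 18, 6, 2, 1].
Σ(ℓ_i−1) = 243−6 = 237; sign = (−1)^237 = -1.
Via Zolotarev, sign(π_{167}) = (167|243) = -1.

-1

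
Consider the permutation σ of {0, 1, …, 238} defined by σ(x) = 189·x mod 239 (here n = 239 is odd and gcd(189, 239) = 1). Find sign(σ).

Trace 157: π^k(157) = [157, 37, 62, 7, 128, 53, 218] for k=0..6.
Cycle lengths of π_189 on ℤ/239ℤ: [238, 1]; 2 cycles in total.
With 2 cycles on 239 points, sign = (−1)^{239−2} = -1.
Via Zolotarev, sign(π_{189}) = (189|239) = -1.

-1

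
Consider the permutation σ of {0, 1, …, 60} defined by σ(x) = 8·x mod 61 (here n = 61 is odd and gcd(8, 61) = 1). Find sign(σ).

Orbit of 3 under x↦8x: [3, 24, 9, 11, 27, 33, 20]… (length divides ord_61(8)).
Decompose π into cycles: lengths [20, 20, 20, 1] (4 cycles, including the fixed point 0).
sign(π) = (−1)^{n − #cycles} = (−1)^{61−4} = (−1)^57 = -1.
(8|61)_J = -1 (Zolotarev's lemma cross-check).

-1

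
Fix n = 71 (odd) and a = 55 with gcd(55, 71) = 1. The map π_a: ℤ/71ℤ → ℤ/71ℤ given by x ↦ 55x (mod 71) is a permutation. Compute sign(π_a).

-1

Trace 53: π^k(53) = [53, 4, 7, 30, 17, 12, 21] for k=0..6.
Decompose π into cycles: lengths [70, 1] (2 cycles, including the fixed point 0).
2 cycles on 71: each ℓ→(−1)^(ℓ−1), product (−1)^69 = -1.
The Jacobi symbol (55|71) = -1 (Zolotarev) agrees.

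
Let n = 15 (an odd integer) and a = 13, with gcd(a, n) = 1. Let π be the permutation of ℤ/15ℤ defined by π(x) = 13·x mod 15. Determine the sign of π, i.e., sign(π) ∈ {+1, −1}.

Orbit of 7 under x↦13x: [7, 1, 13, 4]… (length divides ord_15(13)).
The orbit structure of x ↦ 13x mod 15: 6 orbits of sizes [4, 4, 4, 1, 1, 1].
15 − 6 = 9 transpositions; sign(π) = (−1)^9 = -1.

-1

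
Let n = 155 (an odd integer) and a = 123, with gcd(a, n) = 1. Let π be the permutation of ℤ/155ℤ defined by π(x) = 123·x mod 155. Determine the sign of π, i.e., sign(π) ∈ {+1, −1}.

+1

Orbit of 92 under x↦123x: [92, 1, 123, 94]… (length divides ord_155(123)).
47 cycles of lengths [4, 4, 4, 4, 4, 4, 4, 4, 4, 4, 4, 4, 4, 4, 4, 4, 4, 4, 4, 4, 4, 4, 4, 4, 4, 4, 4, 4, 4, 4, 4, 2, 2, 2, 2, 2, 2, 2, 2, 2, 2, 2, 2, 2, 2, 2, 1].
47 cycles on 155: each ℓ→(−1)^(ℓ−1), product (−1)^108 = +1.
Via Zolotarev, sign(π_{123}) = (123|155) = +1.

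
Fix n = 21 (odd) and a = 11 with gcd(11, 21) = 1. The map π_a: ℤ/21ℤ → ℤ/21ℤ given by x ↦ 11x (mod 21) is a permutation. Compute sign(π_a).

-1

Orbit of 8 under x↦11x: [8, 4, 2, 1, 11, 16]… (length divides ord_21(11)).
Cycle type of π: 6×2 + 3×2 + 2 + 1; total 6 cycles.
sign(π) = (−1)^{n − #cycles} = (−1)^{21−6} = (−1)^15 = -1.
(11|21)_J = -1 (Zolotarev's lemma cross-check).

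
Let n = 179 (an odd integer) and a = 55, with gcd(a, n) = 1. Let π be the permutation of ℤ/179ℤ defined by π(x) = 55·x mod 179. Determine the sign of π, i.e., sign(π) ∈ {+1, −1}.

Orbit of 21 under x↦55x: [21, 81, 159, 153, 2, 110, 143]… (length divides ord_179(55)).
The orbit structure of x ↦ 55x mod 179: 2 orbits of sizes [178, 1].
179 − 2 = 177 transpositions; sign(π) = (−1)^177 = -1.
Check: (55/179) = -1 by Zolotarev.

-1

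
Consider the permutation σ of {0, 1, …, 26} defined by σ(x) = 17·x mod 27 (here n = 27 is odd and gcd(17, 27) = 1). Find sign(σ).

-1

Orbit of 1 under x↦17x: [1, 17, 19, 26, 10, 8]… (length divides ord_27(17)).
Cycle type of π: 6×3 + 2×4 + 1; total 8 cycles.
sign(π) = (−1)^{n − #cycles} = (−1)^{27−8} = (−1)^19 = -1.
Zolotarev: (17|27) = -1, matching the cycle-count sign.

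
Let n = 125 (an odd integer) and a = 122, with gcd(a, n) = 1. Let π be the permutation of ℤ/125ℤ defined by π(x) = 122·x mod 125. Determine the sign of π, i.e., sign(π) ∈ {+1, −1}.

-1

Orbit of 58 under x↦122x: [58, 76, 22, 59, 73, 31, 32]… (length divides ord_125(122)).
The orbit structure of x ↦ 122x mod 125: 4 orbits of sizes [100, 20, 4, 1].
n − c = 125 − 4 = 121; sign = (−1)^121 = -1.
(122|125)_J = -1 (Zolotarev's lemma cross-check).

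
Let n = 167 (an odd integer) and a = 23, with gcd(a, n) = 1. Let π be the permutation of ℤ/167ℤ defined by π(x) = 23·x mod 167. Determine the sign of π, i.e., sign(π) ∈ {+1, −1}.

-1

Trace 71: π^k(71) = [71, 130, 151, 133, 53, 50, 148] for k=0..6.
2 cycles of lengths [166, 1].
167 − 2 = 165 transpositions; sign(π) = (−1)^165 = -1.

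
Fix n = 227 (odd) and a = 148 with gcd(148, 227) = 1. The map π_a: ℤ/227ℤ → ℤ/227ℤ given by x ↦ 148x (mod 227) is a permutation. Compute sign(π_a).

Orbit of 161 under x↦148x: [161, 220, 99, 124, 192, 41, 166]… (length divides ord_227(148)).
2 cycles of lengths [226, 1].
Σ(ℓ_i−1) = 227−2 = 225; sign = (−1)^225 = -1.
Via Zolotarev, sign(π_{148}) = (148|227) = -1.

-1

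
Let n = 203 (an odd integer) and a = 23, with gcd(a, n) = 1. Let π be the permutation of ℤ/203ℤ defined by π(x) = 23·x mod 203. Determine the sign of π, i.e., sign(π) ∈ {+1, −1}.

Start at x=78: 78 → 170 → 53 → 1 → 23 → 123 → 190 → … (one orbit).
The orbit structure of x ↦ 23x mod 203: 15 orbits of sizes [21, 21, 21, 21, 21, 21, 21, 21, 7, 7, 7, 7, 3, 3, 1].
With 15 cycles on 203 points, sign = (−1)^{203−15} = +1.
The Jacobi symbol (23|203) = +1 (Zolotarev) agrees.

+1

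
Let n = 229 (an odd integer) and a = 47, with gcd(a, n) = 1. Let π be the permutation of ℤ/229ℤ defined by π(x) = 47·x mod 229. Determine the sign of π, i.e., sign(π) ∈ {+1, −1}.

Start at x=87: 87 → 196 → 52 → 154 → 139 → 121 → 191 → … (one orbit).
Cycle lengths of π_47 on ℤ/229ℤ: [228, 1]; 2 cycles in total.
2 cycles on 229: each ℓ→(−1)^(ℓ−1), product (−1)^227 = -1.

-1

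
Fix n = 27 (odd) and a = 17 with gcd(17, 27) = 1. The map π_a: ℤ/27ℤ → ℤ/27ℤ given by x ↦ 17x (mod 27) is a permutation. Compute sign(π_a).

Start at x=1: 1 → 17 → 19 → 26 → 10 → 8 → 1 (one orbit).
π_17 has 8 disjoint cycles with lengths [6, 6, 6, 2, 2, 2, 2, 1] on {0,…,26}.
With 8 cycles on 27 points, sign = (−1)^{27−8} = -1.
Via Zolotarev, sign(π_{17}) = (17|27) = -1.

-1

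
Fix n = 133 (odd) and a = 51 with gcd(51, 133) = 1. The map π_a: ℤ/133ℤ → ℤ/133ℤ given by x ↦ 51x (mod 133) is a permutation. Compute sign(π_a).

-1

Trace 44: π^k(44) = [44, 116, 64, 72, 81, 8, 9] for k=0..6.
Decompose π into cycles: lengths [18, 18, 18, 18, 18, 18, 18, 3, 3, 1] (10 cycles, including the fixed point 0).
sign(π) = (−1)^{n − #cycles} = (−1)^{133−10} = (−1)^123 = -1.
Via Zolotarev, sign(π_{51}) = (51|133) = -1.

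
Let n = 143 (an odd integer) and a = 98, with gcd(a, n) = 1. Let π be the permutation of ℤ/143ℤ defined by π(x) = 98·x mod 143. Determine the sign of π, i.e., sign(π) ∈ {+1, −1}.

Trace 76: π^k(76) = [76, 12, 32, 133, 21, 56, 54] for k=0..6.
17 cycles of lengths [12, 12, 12, 12, 12, 12, 12, 12, 12, 12, 12, 2, 2, 2, 2, 2, 1].
17 cycles on 143: each ℓ→(−1)^(ℓ−1), product (−1)^126 = +1.
Check: (98/143) = +1 by Zolotarev.

+1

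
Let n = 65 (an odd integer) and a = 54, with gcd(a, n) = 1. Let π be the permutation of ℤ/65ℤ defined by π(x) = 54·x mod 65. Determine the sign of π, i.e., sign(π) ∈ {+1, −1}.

Trace 19: π^k(19) = [19, 51, 24, 61, 44, 36, 59] for k=0..6.
8 cycles of lengths [12, 12, 12, 12, 12, 2, 2, 1].
sign(π) = (−1)^{n − #cycles} = (−1)^{65−8} = (−1)^57 = -1.
Zolotarev: (54|65) = -1, matching the cycle-count sign.

-1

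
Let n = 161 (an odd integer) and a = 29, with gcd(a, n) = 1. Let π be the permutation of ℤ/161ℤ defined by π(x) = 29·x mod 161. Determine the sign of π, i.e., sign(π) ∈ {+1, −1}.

Orbit of 64 under x↦29x: [64, 85, 50, 1, 29, 36, 78]… (length divides ord_161(29)).
Cycle lengths of π_29 on ℤ/161ℤ: [11, 11, 11, 11, 11, 11, 11, 11, 11, 11, 11, 11, 11, 11, 1, 1, 1, 1, 1, 1, 1]; 21 cycles in total.
sign(π) = (−1)^{n − #cycles} = (−1)^{161−21} = (−1)^140 = +1.

+1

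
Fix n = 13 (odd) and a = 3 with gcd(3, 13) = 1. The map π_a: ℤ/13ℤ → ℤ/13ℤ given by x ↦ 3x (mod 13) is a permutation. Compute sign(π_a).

Orbit of 1 under x↦3x: [1, 3, 9]… (length divides ord_13(3)).
Cycle lengths of π_3 on ℤ/13ℤ: [3, 3, 3, 3, 1]; 5 cycles in total.
sign(π) = (−1)^{n − #cycles} = (−1)^{13−5} = (−1)^8 = +1.

+1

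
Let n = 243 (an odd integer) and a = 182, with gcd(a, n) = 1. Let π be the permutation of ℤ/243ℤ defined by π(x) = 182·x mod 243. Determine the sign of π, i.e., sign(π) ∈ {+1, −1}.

Orbit of 41 under x↦182x: [41, 172, 200, 193, 134, 88, 221]… (length divides ord_243(182)).
π_182 has 6 disjoint cycles with lengths [162, 54, 18, 6, 2, 1] on {0,…,242}.
n − c = 243 − 6 = 237; sign = (−1)^237 = -1.
Via Zolotarev, sign(π_{182}) = (182|243) = -1.

-1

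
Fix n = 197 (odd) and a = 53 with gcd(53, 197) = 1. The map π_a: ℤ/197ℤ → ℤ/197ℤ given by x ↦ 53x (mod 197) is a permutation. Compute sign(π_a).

+1

Start at x=132: 132 → 101 → 34 → 29 → 158 → 100 → 178 → … (one orbit).
Cycle type of π: 49×4 + 1; total 5 cycles.
5 cycles on 197: each ℓ→(−1)^(ℓ−1), product (−1)^192 = +1.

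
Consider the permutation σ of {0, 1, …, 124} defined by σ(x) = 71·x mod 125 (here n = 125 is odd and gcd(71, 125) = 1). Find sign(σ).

+1

Trace 46: π^k(46) = [46, 16, 11, 31, 76, 21, 116] for k=0..6.
The orbit structure of x ↦ 71x mod 125: 13 orbits of sizes [25, 25, 25, 25, 5, 5, 5, 5, 1, 1, 1, 1, 1].
Σ(ℓ_i−1) = 125−13 = 112; sign = (−1)^112 = +1.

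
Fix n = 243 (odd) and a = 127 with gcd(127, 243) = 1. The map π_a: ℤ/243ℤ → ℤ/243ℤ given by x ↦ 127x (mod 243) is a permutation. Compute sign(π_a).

Start at x=1: 1 → 127 → 91 → 136 → 19 → 226 → 28 → … (one orbit).
Cycle lengths of π_127 on ℤ/243ℤ: [27, 27, 27, 27, 27, 27, 9, 9, 9, 9, 9, 9, 3, 3, 3, 3, 3, 3, 1, 1, 1, 1, 1, 1, 1, 1, 1]; 27 cycles in total.
sign(π) = (−1)^{n − #cycles} = (−1)^{243−27} = (−1)^216 = +1.
Zolotarev: (127|243) = +1, matching the cycle-count sign.

+1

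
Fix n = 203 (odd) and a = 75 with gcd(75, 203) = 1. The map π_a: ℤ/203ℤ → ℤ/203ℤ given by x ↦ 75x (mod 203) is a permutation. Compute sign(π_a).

Trace 12: π^k(12) = [12, 88, 104, 86, 157, 1, 75] for k=0..6.
23 cycles of lengths [12, 12, 12, 12, 12, 12, 12, 12, 12, 12, 12, 12, 12, 12, 6, 4, 4, 4, 4, 4, 4, 4, 1].
With 23 cycles on 203 points, sign = (−1)^{203−23} = +1.
(75|203)_J = +1 (Zolotarev's lemma cross-check).

+1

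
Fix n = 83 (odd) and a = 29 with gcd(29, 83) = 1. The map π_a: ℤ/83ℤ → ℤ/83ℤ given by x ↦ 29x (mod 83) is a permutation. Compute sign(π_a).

+1

Orbit of 1 under x↦29x: [1, 29, 11, 70, 38, 23, 3]… (length divides ord_83(29)).
Decompose π into cycles: lengths [41, 41, 1] (3 cycles, including the fixed point 0).
3 cycles on 83: each ℓ→(−1)^(ℓ−1), product (−1)^80 = +1.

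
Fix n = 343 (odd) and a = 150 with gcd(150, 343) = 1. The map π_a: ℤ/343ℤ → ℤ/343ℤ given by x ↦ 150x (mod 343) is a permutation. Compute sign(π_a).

Start at x=281: 281 → 304 → 324 → 237 → 221 → 222 → 29 → … (one orbit).
Cycle lengths of π_150 on ℤ/343ℤ: [294, 42, 6, 1]; 4 cycles in total.
sign(π) = (−1)^{n − #cycles} = (−1)^{343−4} = (−1)^339 = -1.
The Jacobi symbol (150|343) = -1 (Zolotarev) agrees.

-1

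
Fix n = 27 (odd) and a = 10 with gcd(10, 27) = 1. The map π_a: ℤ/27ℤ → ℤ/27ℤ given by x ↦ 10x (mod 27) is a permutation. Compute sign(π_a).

+1

Trace 10: π^k(10) = [10, 19, 1] for k=0..2.
Cycle lengths of π_10 on ℤ/27ℤ: [3, 3, 3, 3, 3, 3, 1, 1, 1, 1, 1, 1, 1, 1, 1]; 15 cycles in total.
sign(π) = (−1)^{n − #cycles} = (−1)^{27−15} = (−1)^12 = +1.
Via Zolotarev, sign(π_{10}) = (10|27) = +1.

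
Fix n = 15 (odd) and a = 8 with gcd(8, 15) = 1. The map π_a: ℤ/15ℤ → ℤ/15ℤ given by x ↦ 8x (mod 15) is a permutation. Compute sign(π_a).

+1

Trace 8: π^k(8) = [8, 4, 2, 1] for k=0..3.
π_8 has 5 disjoint cycles with lengths [4, 4, 4, 2, 1] on {0,…,14}.
n − c = 15 − 5 = 10; sign = (−1)^10 = +1.
The Jacobi symbol (8|15) = +1 (Zolotarev) agrees.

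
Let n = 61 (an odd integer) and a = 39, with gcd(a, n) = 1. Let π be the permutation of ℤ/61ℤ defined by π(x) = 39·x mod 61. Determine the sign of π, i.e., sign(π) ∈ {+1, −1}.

Start at x=1: 1 → 39 → 57 → 27 → 16 → 14 → 58 → … (one orbit).
The orbit structure of x ↦ 39x mod 61: 3 orbits of sizes [30, 30, 1].
With 3 cycles on 61 points, sign = (−1)^{61−3} = +1.
The Jacobi symbol (39|61) = +1 (Zolotarev) agrees.

+1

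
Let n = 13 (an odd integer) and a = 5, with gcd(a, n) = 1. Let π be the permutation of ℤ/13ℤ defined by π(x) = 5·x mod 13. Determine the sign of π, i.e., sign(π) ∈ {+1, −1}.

-1

Start at x=1: 1 → 5 → 12 → 8 → 1 (one orbit).
Decompose π into cycles: lengths [4, 4, 4, 1] (4 cycles, including the fixed point 0).
Σ(ℓ_i−1) = 13−4 = 9; sign = (−1)^9 = -1.
Via Zolotarev, sign(π_{5}) = (5|13) = -1.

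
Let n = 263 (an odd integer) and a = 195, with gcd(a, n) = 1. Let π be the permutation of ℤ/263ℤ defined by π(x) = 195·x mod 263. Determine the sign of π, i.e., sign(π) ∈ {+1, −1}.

Orbit of 157 under x↦195x: [157, 107, 88, 65, 51, 214, 176]… (length divides ord_263(195)).
The orbit structure of x ↦ 195x mod 263: 2 orbits of sizes [262, 1].
263 − 2 = 261 transpositions; sign(π) = (−1)^261 = -1.
Check: (195/263) = -1 by Zolotarev.

-1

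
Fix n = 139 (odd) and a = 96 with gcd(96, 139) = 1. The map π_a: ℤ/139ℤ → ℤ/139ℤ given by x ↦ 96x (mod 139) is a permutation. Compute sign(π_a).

Start at x=1: 1 → 96 → 42 → 1 (one orbit).
47 cycles of lengths [3, 3, 3, 3, 3, 3, 3, 3, 3, 3, 3, 3, 3, 3, 3, 3, 3, 3, 3, 3, 3, 3, 3, 3, 3, 3, 3, 3, 3, 3, 3, 3, 3, 3, 3, 3, 3, 3, 3, 3, 3, 3, 3, 3, 3, 3, 1].
With 47 cycles on 139 points, sign = (−1)^{139−47} = +1.
(96|139)_J = +1 (Zolotarev's lemma cross-check).

+1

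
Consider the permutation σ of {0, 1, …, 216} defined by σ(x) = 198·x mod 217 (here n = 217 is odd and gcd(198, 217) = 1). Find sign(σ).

Trace 207: π^k(207) = [207, 190, 79, 18, 92, 205, 11] for k=0..6.
Cycle lengths of π_198 on ℤ/217ℤ: [30, 30, 30, 30, 30, 30, 30, 3, 3, 1]; 10 cycles in total.
With 10 cycles on 217 points, sign = (−1)^{217−10} = -1.
Zolotarev: (198|217) = -1, matching the cycle-count sign.

-1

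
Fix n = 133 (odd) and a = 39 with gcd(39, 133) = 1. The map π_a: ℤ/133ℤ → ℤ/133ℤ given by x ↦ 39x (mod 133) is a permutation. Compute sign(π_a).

+1

Orbit of 58 under x↦39x: [58, 1, 39]… (length divides ord_133(39)).
Cycle type of π: 3×38 + 1×19; total 57 cycles.
sign(π) = (−1)^{n − #cycles} = (−1)^{133−57} = (−1)^76 = +1.
Zolotarev: (39|133) = +1, matching the cycle-count sign.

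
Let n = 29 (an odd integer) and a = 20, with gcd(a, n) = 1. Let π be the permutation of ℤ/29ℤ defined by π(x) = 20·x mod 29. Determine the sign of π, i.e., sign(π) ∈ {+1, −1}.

Orbit of 7 under x↦20x: [7, 24, 16, 1, 20, 23, 25]… (length divides ord_29(20)).
Decompose π into cycles: lengths [7, 7, 7, 7, 1] (5 cycles, including the fixed point 0).
29 − 5 = 24 transpositions; sign(π) = (−1)^24 = +1.

+1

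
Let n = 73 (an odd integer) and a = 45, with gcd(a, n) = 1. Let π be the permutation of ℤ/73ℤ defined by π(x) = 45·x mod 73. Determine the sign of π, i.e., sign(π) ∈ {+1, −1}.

-1

Orbit of 59 under x↦45x: [59, 27, 47, 71, 56, 38, 31]… (length divides ord_73(45)).
2 cycles of lengths [72, 1].
sign(π) = (−1)^{n − #cycles} = (−1)^{73−2} = (−1)^71 = -1.
Zolotarev: (45|73) = -1, matching the cycle-count sign.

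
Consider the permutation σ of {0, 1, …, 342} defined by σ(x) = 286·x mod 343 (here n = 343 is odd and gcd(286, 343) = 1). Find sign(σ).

-1

Orbit of 174 under x↦286x: [174, 29, 62, 239, 97, 302, 279]… (length divides ord_343(286)).
The orbit structure of x ↦ 286x mod 343: 10 orbits of sizes [98, 98, 98, 14, 14, 14, 2, 2, 2, 1].
343 − 10 = 333 transpositions; sign(π) = (−1)^333 = -1.
Zolotarev: (286|343) = -1, matching the cycle-count sign.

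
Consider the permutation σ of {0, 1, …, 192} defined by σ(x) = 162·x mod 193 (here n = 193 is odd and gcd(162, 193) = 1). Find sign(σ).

Start at x=42: 42 → 49 → 25 → 190 → 93 → 12 → 14 → … (one orbit).
Decompose π into cycles: lengths [96, 96, 1] (3 cycles, including the fixed point 0).
sign(π) = (−1)^{n − #cycles} = (−1)^{193−3} = (−1)^190 = +1.

+1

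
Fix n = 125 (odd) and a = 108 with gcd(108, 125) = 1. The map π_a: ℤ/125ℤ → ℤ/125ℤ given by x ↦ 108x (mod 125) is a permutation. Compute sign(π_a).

-1

Orbit of 59 under x↦108x: [59, 122, 51, 8, 114, 62, 71]… (length divides ord_125(108)).
Cycle type of π: 100 + 20 + 4 + 1; total 4 cycles.
n − c = 125 − 4 = 121; sign = (−1)^121 = -1.
The Jacobi symbol (108|125) = -1 (Zolotarev) agrees.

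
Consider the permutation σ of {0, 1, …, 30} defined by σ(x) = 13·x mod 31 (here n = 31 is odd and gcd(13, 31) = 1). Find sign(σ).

-1

Trace 27: π^k(27) = [27, 10, 6, 16, 22, 7, 29] for k=0..6.
Cycle lengths of π_13 on ℤ/31ℤ: [30, 1]; 2 cycles in total.
2 cycles on 31: each ℓ→(−1)^(ℓ−1), product (−1)^29 = -1.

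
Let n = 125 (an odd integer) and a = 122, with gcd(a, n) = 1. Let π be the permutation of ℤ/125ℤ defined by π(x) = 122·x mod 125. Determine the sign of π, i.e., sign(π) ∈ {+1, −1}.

Start at x=62: 62 → 64 → 58 → 76 → 22 → 59 → 73 → … (one orbit).
4 cycles of lengths [100, 20, 4, 1].
Σ(ℓ_i−1) = 125−4 = 121; sign = (−1)^121 = -1.

-1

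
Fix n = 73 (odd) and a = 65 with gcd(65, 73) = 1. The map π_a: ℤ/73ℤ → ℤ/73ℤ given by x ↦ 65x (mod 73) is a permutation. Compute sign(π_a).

+1

Trace 72: π^k(72) = [72, 8, 9, 1, 65, 64] for k=0..5.
13 cycles of lengths [6, 6, 6, 6, 6, 6, 6, 6, 6, 6, 6, 6, 1].
73 − 13 = 60 transpositions; sign(π) = (−1)^60 = +1.
(65|73)_J = +1 (Zolotarev's lemma cross-check).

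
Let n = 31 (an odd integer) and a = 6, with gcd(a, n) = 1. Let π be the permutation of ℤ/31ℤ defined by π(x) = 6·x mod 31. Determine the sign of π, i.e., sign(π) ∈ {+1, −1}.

-1

Trace 1: π^k(1) = [1, 6, 5, 30, 25, 26] for k=0..5.
π_6 has 6 disjoint cycles with lengths [6, 6, 6, 6, 6, 1] on {0,…,30}.
31 − 6 = 25 transpositions; sign(π) = (−1)^25 = -1.
(6|31)_J = -1 (Zolotarev's lemma cross-check).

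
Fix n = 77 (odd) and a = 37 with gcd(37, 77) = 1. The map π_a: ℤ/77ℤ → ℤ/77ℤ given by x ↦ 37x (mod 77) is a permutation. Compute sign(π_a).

+1

Orbit of 15 under x↦37x: [15, 16, 53, 36, 23, 4, 71]… (length divides ord_77(37)).
9 cycles of lengths [15, 15, 15, 15, 5, 5, 3, 3, 1].
sign(π) = (−1)^{n − #cycles} = (−1)^{77−9} = (−1)^68 = +1.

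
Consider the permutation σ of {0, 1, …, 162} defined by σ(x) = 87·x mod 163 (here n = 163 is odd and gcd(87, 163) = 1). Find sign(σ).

+1

Trace 24: π^k(24) = [24, 132, 74, 81, 38, 46, 90] for k=0..6.
π_87 has 3 disjoint cycles with lengths [81, 81, 1] on {0,…,162}.
3 cycles on 163: each ℓ→(−1)^(ℓ−1), product (−1)^160 = +1.
The Jacobi symbol (87|163) = +1 (Zolotarev) agrees.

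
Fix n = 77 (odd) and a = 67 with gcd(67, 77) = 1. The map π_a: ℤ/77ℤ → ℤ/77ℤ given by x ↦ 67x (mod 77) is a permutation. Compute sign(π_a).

Trace 23: π^k(23) = [23, 1, 67] for k=0..2.
π_67 has 33 disjoint cycles with lengths [3, 3, 3, 3, 3, 3, 3, 3, 3, 3, 3, 3, 3, 3, 3, 3, 3, 3, 3, 3, 3, 3, 1, 1, 1, 1, 1, 1, 1, 1, 1, 1, 1] on {0,…,76}.
77 − 33 = 44 transpositions; sign(π) = (−1)^44 = +1.

+1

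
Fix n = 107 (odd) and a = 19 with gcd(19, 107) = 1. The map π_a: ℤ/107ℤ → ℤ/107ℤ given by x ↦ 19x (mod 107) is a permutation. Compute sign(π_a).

Start at x=62: 62 → 1 → 19 → 40 → 11 → 102 → 12 → … (one orbit).
Cycle type of π: 53×2 + 1; total 3 cycles.
sign(π) = (−1)^{n − #cycles} = (−1)^{107−3} = (−1)^104 = +1.

+1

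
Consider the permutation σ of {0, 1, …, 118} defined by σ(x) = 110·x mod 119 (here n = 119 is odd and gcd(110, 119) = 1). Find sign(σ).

-1

Start at x=104: 104 → 16 → 94 → 106 → 117 → 18 → 76 → … (one orbit).
Cycle type of π: 24×4 + 8×2 + 6 + 1; total 8 cycles.
Σ(ℓ_i−1) = 119−8 = 111; sign = (−1)^111 = -1.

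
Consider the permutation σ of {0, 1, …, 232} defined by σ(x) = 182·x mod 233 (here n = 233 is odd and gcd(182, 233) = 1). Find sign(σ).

+1

Start at x=8: 8 → 58 → 71 → 107 → 135 → 105 → 4 → … (one orbit).
Cycle lengths of π_182 on ℤ/233ℤ: [58, 58, 58, 58, 1]; 5 cycles in total.
n − c = 233 − 5 = 228; sign = (−1)^228 = +1.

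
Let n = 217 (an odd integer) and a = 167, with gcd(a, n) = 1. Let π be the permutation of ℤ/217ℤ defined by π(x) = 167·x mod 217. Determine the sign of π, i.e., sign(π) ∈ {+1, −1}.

+1

Start at x=169: 169 → 13 → 1 → 167 → 113 → 209 → 183 → … (one orbit).
Cycle lengths of π_167 on ℤ/217ℤ: [30, 30, 30, 30, 30, 30, 30, 2, 2, 2, 1]; 11 cycles in total.
sign(π) = (−1)^{n − #cycles} = (−1)^{217−11} = (−1)^206 = +1.
Zolotarev: (167|217) = +1, matching the cycle-count sign.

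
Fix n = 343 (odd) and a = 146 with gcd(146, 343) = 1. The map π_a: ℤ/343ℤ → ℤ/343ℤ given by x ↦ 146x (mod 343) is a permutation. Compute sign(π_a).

Trace 342: π^k(342) = [342, 197, 293, 246, 244, 295, 195] for k=0..6.
46 cycles of lengths [14, 14, 14, 14, 14, 14, 14, 14, 14, 14, 14, 14, 14, 14, 14, 14, 14, 14, 14, 14, 14, 2, 2, 2, 2, 2, 2, 2, 2, 2, 2, 2, 2, 2, 2, 2, 2, 2, 2, 2, 2, 2, 2, 2, 2, 1].
46 cycles on 343: each ℓ→(−1)^(ℓ−1), product (−1)^297 = -1.

-1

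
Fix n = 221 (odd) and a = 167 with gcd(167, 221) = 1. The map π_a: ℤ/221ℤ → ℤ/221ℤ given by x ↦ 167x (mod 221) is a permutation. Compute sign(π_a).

Start at x=179: 179 → 58 → 183 → 63 → 134 → 57 → 16 → … (one orbit).
Cycle lengths of π_167 on ℤ/221ℤ: [48, 48, 48, 48, 16, 12, 1]; 7 cycles in total.
With 7 cycles on 221 points, sign = (−1)^{221−7} = +1.

+1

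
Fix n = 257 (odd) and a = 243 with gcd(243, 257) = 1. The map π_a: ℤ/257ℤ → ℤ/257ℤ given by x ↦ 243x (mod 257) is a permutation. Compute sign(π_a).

-1

Orbit of 229 under x↦243x: [229, 135, 166, 246, 154, 157, 115]… (length divides ord_257(243)).
Cycle lengths of π_243 on ℤ/257ℤ: [256, 1]; 2 cycles in total.
Σ(ℓ_i−1) = 257−2 = 255; sign = (−1)^255 = -1.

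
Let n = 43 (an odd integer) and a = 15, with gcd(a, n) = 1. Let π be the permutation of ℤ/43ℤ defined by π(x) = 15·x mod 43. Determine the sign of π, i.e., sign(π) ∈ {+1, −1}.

Start at x=1: 1 → 15 → 10 → 21 → 14 → 38 → 11 → … (one orbit).
3 cycles of lengths [21, 21, 1].
sign(π) = (−1)^{n − #cycles} = (−1)^{43−3} = (−1)^40 = +1.

+1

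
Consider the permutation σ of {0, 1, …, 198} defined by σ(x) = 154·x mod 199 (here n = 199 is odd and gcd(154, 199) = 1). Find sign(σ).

Orbit of 136 under x↦154x: [136, 49, 183, 123, 37, 126, 101]… (length divides ord_199(154)).
The orbit structure of x ↦ 154x mod 199: 2 orbits of sizes [198, 1].
2 cycles on 199: each ℓ→(−1)^(ℓ−1), product (−1)^197 = -1.
Via Zolotarev, sign(π_{154}) = (154|199) = -1.

-1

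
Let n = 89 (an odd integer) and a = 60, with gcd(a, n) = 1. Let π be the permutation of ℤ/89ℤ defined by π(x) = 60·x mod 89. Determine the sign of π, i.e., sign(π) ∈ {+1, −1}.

-1

Start at x=19: 19 → 72 → 48 → 32 → 51 → 34 → 82 → … (one orbit).
Decompose π into cycles: lengths [88, 1] (2 cycles, including the fixed point 0).
n − c = 89 − 2 = 87; sign = (−1)^87 = -1.
Check: (60/89) = -1 by Zolotarev.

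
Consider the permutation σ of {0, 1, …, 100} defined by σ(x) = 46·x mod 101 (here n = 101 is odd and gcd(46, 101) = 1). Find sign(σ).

Orbit of 17 under x↦46x: [17, 75, 16, 29, 21, 57, 97]… (length divides ord_101(46)).
Cycle lengths of π_46 on ℤ/101ℤ: [100, 1]; 2 cycles in total.
Σ(ℓ_i−1) = 101−2 = 99; sign = (−1)^99 = -1.

-1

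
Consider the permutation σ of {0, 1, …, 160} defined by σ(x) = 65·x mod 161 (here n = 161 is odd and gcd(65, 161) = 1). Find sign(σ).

Orbit of 9 under x↦65x: [9, 102, 29, 114, 4, 99, 156]… (length divides ord_161(65)).
Cycle type of π: 66×2 + 22 + 3×2 + 1; total 6 cycles.
With 6 cycles on 161 points, sign = (−1)^{161−6} = -1.

-1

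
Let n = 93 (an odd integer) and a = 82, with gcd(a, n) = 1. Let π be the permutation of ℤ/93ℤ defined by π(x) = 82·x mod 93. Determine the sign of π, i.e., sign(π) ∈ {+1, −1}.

Trace 82: π^k(82) = [82, 28, 64, 40, 25, 4, 49] for k=0..6.
Cycle type of π: 15×6 + 1×3; total 9 cycles.
93 − 9 = 84 transpositions; sign(π) = (−1)^84 = +1.
Check: (82/93) = +1 by Zolotarev.

+1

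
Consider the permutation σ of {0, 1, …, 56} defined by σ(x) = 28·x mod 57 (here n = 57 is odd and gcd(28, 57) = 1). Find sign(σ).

Trace 55: π^k(55) = [55, 1, 28, 43, 7, 25, 16] for k=0..6.
Decompose π into cycles: lengths [9, 9, 9, 9, 9, 9, 1, 1, 1] (9 cycles, including the fixed point 0).
With 9 cycles on 57 points, sign = (−1)^{57−9} = +1.

+1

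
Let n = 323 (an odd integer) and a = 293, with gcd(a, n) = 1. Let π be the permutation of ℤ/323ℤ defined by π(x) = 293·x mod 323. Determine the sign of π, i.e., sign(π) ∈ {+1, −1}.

-1

Start at x=259: 259 → 305 → 217 → 273 → 208 → 220 → 183 → … (one orbit).
Cycle type of π: 12×24 + 6×3 + 4×4 + 1; total 32 cycles.
323 − 32 = 291 transpositions; sign(π) = (−1)^291 = -1.
The Jacobi symbol (293|323) = -1 (Zolotarev) agrees.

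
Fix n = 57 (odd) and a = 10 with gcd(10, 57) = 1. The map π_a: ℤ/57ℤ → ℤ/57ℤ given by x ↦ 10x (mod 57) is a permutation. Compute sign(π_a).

-1

Orbit of 1 under x↦10x: [1, 10, 43, 31, 25, 22, 49]… (length divides ord_57(10)).
Decompose π into cycles: lengths [18, 18, 18, 1, 1, 1] (6 cycles, including the fixed point 0).
With 6 cycles on 57 points, sign = (−1)^{57−6} = -1.
Zolotarev: (10|57) = -1, matching the cycle-count sign.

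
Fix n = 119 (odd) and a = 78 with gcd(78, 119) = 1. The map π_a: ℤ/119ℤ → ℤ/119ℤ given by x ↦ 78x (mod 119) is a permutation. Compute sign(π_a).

-1

Orbit of 1 under x↦78x: [1, 78, 15, 99, 106, 57, 43]… (length divides ord_119(78)).
14 cycles of lengths [16, 16, 16, 16, 16, 16, 16, 1, 1, 1, 1, 1, 1, 1].
n − c = 119 − 14 = 105; sign = (−1)^105 = -1.
Zolotarev: (78|119) = -1, matching the cycle-count sign.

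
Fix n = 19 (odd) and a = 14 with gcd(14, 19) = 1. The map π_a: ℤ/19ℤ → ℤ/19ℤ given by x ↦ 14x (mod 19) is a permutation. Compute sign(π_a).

Orbit of 11 under x↦14x: [11, 2, 9, 12, 16, 15, 1]… (length divides ord_19(14)).
Cycle type of π: 18 + 1; total 2 cycles.
19 − 2 = 17 transpositions; sign(π) = (−1)^17 = -1.
Via Zolotarev, sign(π_{14}) = (14|19) = -1.

-1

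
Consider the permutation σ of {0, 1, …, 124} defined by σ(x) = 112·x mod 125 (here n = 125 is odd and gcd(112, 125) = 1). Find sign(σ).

Start at x=39: 39 → 118 → 91 → 67 → 4 → 73 → 51 → … (one orbit).
π_112 has 4 disjoint cycles with lengths [100, 20, 4, 1] on {0,…,124}.
Σ(ℓ_i−1) = 125−4 = 121; sign = (−1)^121 = -1.
Via Zolotarev, sign(π_{112}) = (112|125) = -1.

-1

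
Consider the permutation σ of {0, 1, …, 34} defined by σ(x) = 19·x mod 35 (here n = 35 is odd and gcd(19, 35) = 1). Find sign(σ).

-1

Trace 16: π^k(16) = [16, 24, 1, 19, 11, 34] for k=0..5.
Cycle type of π: 6×5 + 2×2 + 1; total 8 cycles.
8 cycles on 35: each ℓ→(−1)^(ℓ−1), product (−1)^27 = -1.
Zolotarev: (19|35) = -1, matching the cycle-count sign.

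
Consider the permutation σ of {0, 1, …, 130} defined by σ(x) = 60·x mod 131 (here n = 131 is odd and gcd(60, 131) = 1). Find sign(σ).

Trace 39: π^k(39) = [39, 113, 99, 45, 80, 84, 62] for k=0..6.
π_60 has 11 disjoint cycles with lengths [13, 13, 13, 13, 13, 13, 13, 13, 13, 13, 1] on {0,…,130}.
Σ(ℓ_i−1) = 131−11 = 120; sign = (−1)^120 = +1.
Check: (60/131) = +1 by Zolotarev.

+1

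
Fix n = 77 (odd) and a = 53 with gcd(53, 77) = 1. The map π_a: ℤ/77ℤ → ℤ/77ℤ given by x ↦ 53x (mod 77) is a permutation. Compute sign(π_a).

+1

Trace 4: π^k(4) = [4, 58, 71, 67, 9, 15, 25] for k=0..6.
Decompose π into cycles: lengths [15, 15, 15, 15, 5, 5, 3, 3, 1] (9 cycles, including the fixed point 0).
sign(π) = (−1)^{n − #cycles} = (−1)^{77−9} = (−1)^68 = +1.
Check: (53/77) = +1 by Zolotarev.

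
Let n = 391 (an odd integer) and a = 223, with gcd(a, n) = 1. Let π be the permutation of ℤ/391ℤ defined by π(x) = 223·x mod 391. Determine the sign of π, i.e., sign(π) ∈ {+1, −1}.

Trace 127: π^k(127) = [127, 169, 151, 47, 315, 256, 2] for k=0..6.
Cycle type of π: 88×4 + 11×2 + 8×2 + 1; total 9 cycles.
9 cycles on 391: each ℓ→(−1)^(ℓ−1), product (−1)^382 = +1.
Check: (223/391) = +1 by Zolotarev.

+1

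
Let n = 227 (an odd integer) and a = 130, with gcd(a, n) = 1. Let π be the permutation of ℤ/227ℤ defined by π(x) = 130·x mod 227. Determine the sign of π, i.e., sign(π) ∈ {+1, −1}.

Trace 165: π^k(165) = [165, 112, 32, 74, 86, 57, 146] for k=0..6.
The orbit structure of x ↦ 130x mod 227: 2 orbits of sizes [226, 1].
n − c = 227 − 2 = 225; sign = (−1)^225 = -1.
Via Zolotarev, sign(π_{130}) = (130|227) = -1.

-1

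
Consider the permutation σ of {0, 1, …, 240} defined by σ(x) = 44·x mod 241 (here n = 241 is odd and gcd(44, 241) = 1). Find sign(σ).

Start at x=44: 44 → 8 → 111 → 64 → 165 → 30 → 115 → … (one orbit).
Cycle type of π: 16×15 + 1; total 16 cycles.
Σ(ℓ_i−1) = 241−16 = 225; sign = (−1)^225 = -1.
Zolotarev: (44|241) = -1, matching the cycle-count sign.

-1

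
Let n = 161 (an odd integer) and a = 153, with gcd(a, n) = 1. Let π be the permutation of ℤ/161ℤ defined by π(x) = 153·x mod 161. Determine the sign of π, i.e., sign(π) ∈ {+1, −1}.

Trace 132: π^k(132) = [132, 71, 76, 36, 34, 50, 83] for k=0..6.
Decompose π into cycles: lengths [22, 22, 22, 22, 22, 22, 22, 2, 2, 2, 1] (11 cycles, including the fixed point 0).
With 11 cycles on 161 points, sign = (−1)^{161−11} = +1.
Zolotarev: (153|161) = +1, matching the cycle-count sign.

+1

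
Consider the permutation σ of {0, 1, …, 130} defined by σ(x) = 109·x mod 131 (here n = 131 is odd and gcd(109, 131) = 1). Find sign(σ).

Orbit of 125 under x↦109x: [125, 1, 109, 91, 94, 28, 39]… (length divides ord_131(109)).
π_109 has 3 disjoint cycles with lengths [65, 65, 1] on {0,…,130}.
sign(π) = (−1)^{n − #cycles} = (−1)^{131−3} = (−1)^128 = +1.

+1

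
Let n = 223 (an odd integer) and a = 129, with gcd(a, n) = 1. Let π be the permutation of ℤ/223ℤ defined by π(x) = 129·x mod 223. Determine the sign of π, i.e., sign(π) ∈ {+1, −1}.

-1

Trace 71: π^k(71) = [71, 16, 57, 217, 118, 58, 123] for k=0..6.
Decompose π into cycles: lengths [222, 1] (2 cycles, including the fixed point 0).
Σ(ℓ_i−1) = 223−2 = 221; sign = (−1)^221 = -1.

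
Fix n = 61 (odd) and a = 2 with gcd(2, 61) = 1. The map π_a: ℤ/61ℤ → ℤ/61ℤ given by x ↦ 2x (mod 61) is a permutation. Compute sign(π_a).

-1

Trace 13: π^k(13) = [13, 26, 52, 43, 25, 50, 39] for k=0..6.
Cycle lengths of π_2 on ℤ/61ℤ: [60, 1]; 2 cycles in total.
61 − 2 = 59 transpositions; sign(π) = (−1)^59 = -1.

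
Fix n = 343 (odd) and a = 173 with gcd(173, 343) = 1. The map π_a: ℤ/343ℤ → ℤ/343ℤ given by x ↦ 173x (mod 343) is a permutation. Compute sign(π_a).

Start at x=183: 183 → 103 → 326 → 146 → 219 → 157 → 64 → … (one orbit).
The orbit structure of x ↦ 173x mod 343: 4 orbits of sizes [294, 42, 6, 1].
Σ(ℓ_i−1) = 343−4 = 339; sign = (−1)^339 = -1.
Zolotarev: (173|343) = -1, matching the cycle-count sign.

-1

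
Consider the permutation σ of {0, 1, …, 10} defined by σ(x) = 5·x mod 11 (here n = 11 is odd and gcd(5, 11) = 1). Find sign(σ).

Start at x=1: 1 → 5 → 3 → 4 → 9 → 1 (one orbit).
3 cycles of lengths [5, 5, 1].
With 3 cycles on 11 points, sign = (−1)^{11−3} = +1.

+1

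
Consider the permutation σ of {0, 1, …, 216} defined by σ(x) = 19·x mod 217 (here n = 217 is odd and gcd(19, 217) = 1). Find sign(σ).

Start at x=129: 129 → 64 → 131 → 102 → 202 → 149 → 10 → … (one orbit).
π_19 has 10 disjoint cycles with lengths [30, 30, 30, 30, 30, 30, 15, 15, 6, 1] on {0,…,216}.
Σ(ℓ_i−1) = 217−10 = 207; sign = (−1)^207 = -1.
Check: (19/217) = -1 by Zolotarev.

-1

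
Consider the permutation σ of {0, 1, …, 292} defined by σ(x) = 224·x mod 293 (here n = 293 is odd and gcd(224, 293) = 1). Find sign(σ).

Start at x=126: 126 → 96 → 115 → 269 → 191 → 6 → 172 → … (one orbit).
Cycle lengths of π_224 on ℤ/293ℤ: [146, 146, 1]; 3 cycles in total.
With 3 cycles on 293 points, sign = (−1)^{293−3} = +1.

+1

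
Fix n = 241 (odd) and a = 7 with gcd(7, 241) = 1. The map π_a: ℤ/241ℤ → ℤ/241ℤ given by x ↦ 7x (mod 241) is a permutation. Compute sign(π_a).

Start at x=143: 143 → 37 → 18 → 126 → 159 → 149 → 79 → … (one orbit).
2 cycles of lengths [240, 1].
With 2 cycles on 241 points, sign = (−1)^{241−2} = -1.
The Jacobi symbol (7|241) = -1 (Zolotarev) agrees.

-1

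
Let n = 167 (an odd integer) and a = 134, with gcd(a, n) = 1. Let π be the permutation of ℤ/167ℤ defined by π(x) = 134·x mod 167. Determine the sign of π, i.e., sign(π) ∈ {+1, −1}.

-1

Start at x=120: 120 → 48 → 86 → 1 → 134 → 87 → 135 → … (one orbit).
π_134 has 2 disjoint cycles with lengths [166, 1] on {0,…,166}.
n − c = 167 − 2 = 165; sign = (−1)^165 = -1.
Zolotarev: (134|167) = -1, matching the cycle-count sign.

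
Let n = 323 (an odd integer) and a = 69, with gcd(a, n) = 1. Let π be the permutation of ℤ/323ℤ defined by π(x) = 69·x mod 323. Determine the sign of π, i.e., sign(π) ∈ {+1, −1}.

Trace 239: π^k(239) = [239, 18, 273, 103, 1, 69] for k=0..5.
The orbit structure of x ↦ 69x mod 323: 68 orbits of sizes [6, 6, 6, 6, 6, 6, 6, 6, 6, 6, 6, 6, 6, 6, 6, 6, 6, 6, 6, 6, 6, 6, 6, 6, 6, 6, 6, 6, 6, 6, 6, 6, 6, 6, 6, 6, 6, 6, 6, 6, 6, 6, 6, 6, 6, 6, 6, 6, 6, 6, 6, 1, 1, 1, 1, 1, 1, 1, 1, 1, 1, 1, 1, 1, 1, 1, 1, 1].
323 − 68 = 255 transpositions; sign(π) = (−1)^255 = -1.
Zolotarev: (69|323) = -1, matching the cycle-count sign.

-1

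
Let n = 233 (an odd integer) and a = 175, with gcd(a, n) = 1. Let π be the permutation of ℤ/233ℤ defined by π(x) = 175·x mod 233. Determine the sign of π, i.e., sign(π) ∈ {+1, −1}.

+1

Start at x=184: 184 → 46 → 128 → 32 → 8 → 2 → 117 → … (one orbit).
The orbit structure of x ↦ 175x mod 233: 9 orbits of sizes [29, 29, 29, 29, 29, 29, 29, 29, 1].
sign(π) = (−1)^{n − #cycles} = (−1)^{233−9} = (−1)^224 = +1.
Check: (175/233) = +1 by Zolotarev.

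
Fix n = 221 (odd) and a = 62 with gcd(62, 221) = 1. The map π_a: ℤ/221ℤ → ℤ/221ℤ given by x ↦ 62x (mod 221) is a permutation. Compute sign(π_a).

Orbit of 157 under x↦62x: [157, 10, 178, 207, 16, 108, 66]… (length divides ord_221(62)).
Cycle lengths of π_62 on ℤ/221ℤ: [48, 48, 48, 48, 16, 6, 6, 1]; 8 cycles in total.
n − c = 221 − 8 = 213; sign = (−1)^213 = -1.
Via Zolotarev, sign(π_{62}) = (62|221) = -1.

-1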